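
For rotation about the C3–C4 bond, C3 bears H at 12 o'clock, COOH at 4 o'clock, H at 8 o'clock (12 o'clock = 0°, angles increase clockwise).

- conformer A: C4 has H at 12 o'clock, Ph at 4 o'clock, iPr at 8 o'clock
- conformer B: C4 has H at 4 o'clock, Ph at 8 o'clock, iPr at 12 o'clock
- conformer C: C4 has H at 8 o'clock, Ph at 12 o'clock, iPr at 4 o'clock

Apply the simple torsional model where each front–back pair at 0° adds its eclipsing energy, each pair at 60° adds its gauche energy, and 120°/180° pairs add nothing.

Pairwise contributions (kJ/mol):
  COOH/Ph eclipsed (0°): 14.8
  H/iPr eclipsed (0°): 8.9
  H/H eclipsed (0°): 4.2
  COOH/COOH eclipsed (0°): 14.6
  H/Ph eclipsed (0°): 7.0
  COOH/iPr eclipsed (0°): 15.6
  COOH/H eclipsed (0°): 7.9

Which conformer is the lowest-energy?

B

A (eclipsed): H(0°)/H(0°) eclipsed 4.2; COOH(120°)/Ph(120°) eclipsed 14.8; H(240°)/iPr(240°) eclipsed 8.9 → 27.9 kJ/mol.
B (eclipsed): H(0°)/iPr(0°) eclipsed 8.9; COOH(120°)/H(120°) eclipsed 7.9; H(240°)/Ph(240°) eclipsed 7.0 → 23.8 kJ/mol.
C (eclipsed): H(0°)/Ph(0°) eclipsed 7.0; COOH(120°)/iPr(120°) eclipsed 15.6; H(240°)/H(240°) eclipsed 4.2 → 26.8 kJ/mol.
B has the lowest total (23.8 kJ/mol).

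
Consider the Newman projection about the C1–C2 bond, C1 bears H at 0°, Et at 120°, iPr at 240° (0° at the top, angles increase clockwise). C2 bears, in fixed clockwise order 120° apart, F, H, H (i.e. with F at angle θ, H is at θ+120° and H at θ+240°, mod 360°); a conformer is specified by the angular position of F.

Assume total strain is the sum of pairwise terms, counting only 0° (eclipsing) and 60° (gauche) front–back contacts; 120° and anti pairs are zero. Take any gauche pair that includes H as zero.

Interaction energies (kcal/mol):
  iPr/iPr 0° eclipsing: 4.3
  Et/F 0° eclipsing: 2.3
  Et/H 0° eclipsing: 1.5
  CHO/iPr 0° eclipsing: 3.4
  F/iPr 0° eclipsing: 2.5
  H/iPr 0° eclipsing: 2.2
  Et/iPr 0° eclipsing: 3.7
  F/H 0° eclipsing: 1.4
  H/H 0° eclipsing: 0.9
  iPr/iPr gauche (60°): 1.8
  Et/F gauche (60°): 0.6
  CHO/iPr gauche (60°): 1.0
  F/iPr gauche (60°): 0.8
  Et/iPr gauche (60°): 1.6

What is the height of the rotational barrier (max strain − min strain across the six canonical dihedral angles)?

F at 0° (eclipsed): H–F eclipsed, Et–H eclipsed, iPr–H eclipsed; 1.4 + 1.5 + 2.2 = 5.1 kcal/mol.
F at 60° (staggered): Et–F gauche; 0.6 = 0.6 kcal/mol.
F at 120° (eclipsed): H–H eclipsed, Et–F eclipsed, iPr–H eclipsed; 0.9 + 2.3 + 2.2 = 5.4 kcal/mol.
F at 180° (staggered): Et–F gauche, iPr–F gauche; 0.6 + 0.8 = 1.4 kcal/mol.
F at 240° (eclipsed): H–H eclipsed, Et–H eclipsed, iPr–F eclipsed; 0.9 + 1.5 + 2.5 = 4.9 kcal/mol.
F at 300° (staggered): iPr–F gauche; 0.8 = 0.8 kcal/mol.
Max at 120° (5.4 kcal/mol), min at 60° (0.6 kcal/mol); barrier = 4.8 kcal/mol.

4.8 kcal/mol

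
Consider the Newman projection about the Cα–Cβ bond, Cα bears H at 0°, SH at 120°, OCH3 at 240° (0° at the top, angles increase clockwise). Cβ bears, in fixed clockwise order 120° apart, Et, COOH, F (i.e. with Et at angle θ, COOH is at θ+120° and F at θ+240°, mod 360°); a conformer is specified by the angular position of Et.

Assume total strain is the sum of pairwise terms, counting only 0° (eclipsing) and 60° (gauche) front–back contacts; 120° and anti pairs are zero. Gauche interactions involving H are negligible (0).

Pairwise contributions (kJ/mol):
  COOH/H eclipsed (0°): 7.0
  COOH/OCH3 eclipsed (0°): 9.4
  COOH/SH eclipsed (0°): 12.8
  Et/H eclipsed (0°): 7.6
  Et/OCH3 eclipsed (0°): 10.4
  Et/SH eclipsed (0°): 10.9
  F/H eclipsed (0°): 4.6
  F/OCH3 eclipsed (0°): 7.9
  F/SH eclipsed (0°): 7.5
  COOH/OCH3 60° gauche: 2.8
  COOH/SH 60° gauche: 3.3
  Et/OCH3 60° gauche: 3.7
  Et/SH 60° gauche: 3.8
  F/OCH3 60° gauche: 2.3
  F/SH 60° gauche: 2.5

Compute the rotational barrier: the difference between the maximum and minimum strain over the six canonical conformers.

Et at 0° is eclipsed. H at 0° is eclipsed with Et at 0° (7.6); SH at 120° is eclipsed with COOH at 120° (12.8); OCH3 at 240° is eclipsed with F at 240° (7.9). Total 28.3 kJ/mol.
Et at 60° is staggered. SH at 120° is gauche with Et at 60° (3.8); SH at 120° is gauche with COOH at 180° (3.3); OCH3 at 240° is gauche with COOH at 180° (2.8); OCH3 at 240° is gauche with F at 300° (2.3). Total 12.2 kJ/mol.
Et at 120° is eclipsed. H at 0° is eclipsed with F at 0° (4.6); SH at 120° is eclipsed with Et at 120° (10.9); OCH3 at 240° is eclipsed with COOH at 240° (9.4). Total 24.9 kJ/mol.
Et at 180° is staggered. SH at 120° is gauche with Et at 180° (3.8); SH at 120° is gauche with F at 60° (2.5); OCH3 at 240° is gauche with Et at 180° (3.7); OCH3 at 240° is gauche with COOH at 300° (2.8). Total 12.8 kJ/mol.
Et at 240° is eclipsed. H at 0° is eclipsed with COOH at 0° (7.0); SH at 120° is eclipsed with F at 120° (7.5); OCH3 at 240° is eclipsed with Et at 240° (10.4). Total 24.9 kJ/mol.
Et at 300° is staggered. SH at 120° is gauche with COOH at 60° (3.3); SH at 120° is gauche with F at 180° (2.5); OCH3 at 240° is gauche with Et at 300° (3.7); OCH3 at 240° is gauche with F at 180° (2.3). Total 11.8 kJ/mol.
Max at 0° (28.3 kJ/mol), min at 300° (11.8 kJ/mol); barrier = 16.5 kJ/mol.

16.5 kJ/mol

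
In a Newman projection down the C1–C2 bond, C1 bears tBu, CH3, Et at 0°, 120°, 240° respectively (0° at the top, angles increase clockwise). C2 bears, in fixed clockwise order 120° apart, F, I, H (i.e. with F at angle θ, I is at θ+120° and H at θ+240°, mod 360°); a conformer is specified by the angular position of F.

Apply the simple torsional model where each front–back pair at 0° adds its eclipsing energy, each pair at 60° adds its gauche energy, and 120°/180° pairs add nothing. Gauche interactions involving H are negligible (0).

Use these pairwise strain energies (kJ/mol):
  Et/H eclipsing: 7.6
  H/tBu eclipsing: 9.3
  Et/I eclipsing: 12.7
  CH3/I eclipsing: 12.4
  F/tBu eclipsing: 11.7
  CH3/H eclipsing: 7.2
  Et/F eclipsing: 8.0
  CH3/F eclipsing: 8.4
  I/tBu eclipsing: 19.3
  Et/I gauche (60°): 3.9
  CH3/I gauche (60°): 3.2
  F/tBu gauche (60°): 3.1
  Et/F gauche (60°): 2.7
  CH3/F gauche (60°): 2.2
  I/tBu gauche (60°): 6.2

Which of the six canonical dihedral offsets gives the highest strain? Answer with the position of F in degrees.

F at 0° (eclipsed): tBu–F eclipsed, CH3–I eclipsed, Et–H eclipsed; 11.7 + 12.4 + 7.6 = 31.7 kJ/mol.
F at 60° (staggered): tBu–F gauche, CH3–F gauche, CH3–I gauche, Et–I gauche; 3.1 + 2.2 + 3.2 + 3.9 = 12.4 kJ/mol.
F at 120° (eclipsed): tBu–H eclipsed, CH3–F eclipsed, Et–I eclipsed; 9.3 + 8.4 + 12.7 = 30.4 kJ/mol.
F at 180° (staggered): tBu–I gauche, CH3–F gauche, Et–F gauche, Et–I gauche; 6.2 + 2.2 + 2.7 + 3.9 = 15.0 kJ/mol.
F at 240° (eclipsed): tBu–I eclipsed, CH3–H eclipsed, Et–F eclipsed; 19.3 + 7.2 + 8.0 = 34.5 kJ/mol.
F at 300° (staggered): tBu–F gauche, tBu–I gauche, CH3–I gauche, Et–F gauche; 3.1 + 6.2 + 3.2 + 2.7 = 15.2 kJ/mol.
The maximum (34.5 kJ/mol) occurs with F at 240°.

240°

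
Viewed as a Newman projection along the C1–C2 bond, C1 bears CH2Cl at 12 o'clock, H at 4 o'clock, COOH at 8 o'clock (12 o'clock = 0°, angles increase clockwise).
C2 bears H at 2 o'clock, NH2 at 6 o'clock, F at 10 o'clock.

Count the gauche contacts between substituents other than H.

3

Non-H gauche pairs: CH2Cl(0°)/F(300°); COOH(240°)/NH2(180°); COOH(240°)/F(300°) — 3 interactions.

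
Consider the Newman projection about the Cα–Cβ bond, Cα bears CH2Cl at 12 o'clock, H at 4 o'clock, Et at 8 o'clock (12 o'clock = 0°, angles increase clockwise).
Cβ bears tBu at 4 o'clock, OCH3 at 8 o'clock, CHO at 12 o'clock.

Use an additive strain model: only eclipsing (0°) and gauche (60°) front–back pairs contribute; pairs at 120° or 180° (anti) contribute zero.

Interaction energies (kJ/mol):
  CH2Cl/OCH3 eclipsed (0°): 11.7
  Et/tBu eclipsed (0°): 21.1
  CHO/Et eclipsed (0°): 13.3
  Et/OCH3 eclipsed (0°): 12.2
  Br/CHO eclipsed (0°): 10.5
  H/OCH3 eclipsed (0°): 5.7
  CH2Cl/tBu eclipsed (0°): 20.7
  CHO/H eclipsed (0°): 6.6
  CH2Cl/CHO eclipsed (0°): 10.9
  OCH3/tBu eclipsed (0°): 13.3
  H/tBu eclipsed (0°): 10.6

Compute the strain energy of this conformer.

33.7 kJ/mol

This conformer (eclipsed): CH2Cl(0°)/CHO(0°) eclipsed 10.9; H(120°)/tBu(120°) eclipsed 10.6; Et(240°)/OCH3(240°) eclipsed 12.2 → 33.7 kJ/mol.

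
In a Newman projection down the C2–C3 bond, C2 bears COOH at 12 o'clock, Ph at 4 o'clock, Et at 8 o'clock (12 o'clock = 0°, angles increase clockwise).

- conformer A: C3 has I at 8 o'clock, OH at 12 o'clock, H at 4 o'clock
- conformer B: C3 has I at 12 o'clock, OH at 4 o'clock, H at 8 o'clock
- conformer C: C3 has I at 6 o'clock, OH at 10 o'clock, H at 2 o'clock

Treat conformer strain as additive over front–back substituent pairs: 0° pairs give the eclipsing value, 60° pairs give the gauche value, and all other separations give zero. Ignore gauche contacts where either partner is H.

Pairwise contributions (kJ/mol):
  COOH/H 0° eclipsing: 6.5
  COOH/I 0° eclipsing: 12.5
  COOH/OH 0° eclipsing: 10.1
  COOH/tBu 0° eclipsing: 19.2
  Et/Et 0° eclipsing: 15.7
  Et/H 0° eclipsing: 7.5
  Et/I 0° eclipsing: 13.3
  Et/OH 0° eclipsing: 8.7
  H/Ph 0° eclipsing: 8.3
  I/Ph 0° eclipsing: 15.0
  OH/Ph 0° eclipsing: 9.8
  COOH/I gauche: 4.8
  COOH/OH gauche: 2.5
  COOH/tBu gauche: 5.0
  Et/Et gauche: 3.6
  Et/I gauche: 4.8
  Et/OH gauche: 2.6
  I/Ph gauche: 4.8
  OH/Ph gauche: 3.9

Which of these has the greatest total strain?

A

A is eclipsed. COOH at 0° is eclipsed with OH at 0° (10.1); Ph at 120° is eclipsed with H at 120° (8.3); Et at 240° is eclipsed with I at 240° (13.3). Total 31.7 kJ/mol.
B is eclipsed. COOH at 0° is eclipsed with I at 0° (12.5); Ph at 120° is eclipsed with OH at 120° (9.8); Et at 240° is eclipsed with H at 240° (7.5). Total 29.8 kJ/mol.
C is staggered. COOH at 0° is gauche with OH at 300° (2.5); Ph at 120° is gauche with I at 180° (4.8); Et at 240° is gauche with I at 180° (4.8); Et at 240° is gauche with OH at 300° (2.6). Total 14.7 kJ/mol.
A has the highest total (31.7 kJ/mol).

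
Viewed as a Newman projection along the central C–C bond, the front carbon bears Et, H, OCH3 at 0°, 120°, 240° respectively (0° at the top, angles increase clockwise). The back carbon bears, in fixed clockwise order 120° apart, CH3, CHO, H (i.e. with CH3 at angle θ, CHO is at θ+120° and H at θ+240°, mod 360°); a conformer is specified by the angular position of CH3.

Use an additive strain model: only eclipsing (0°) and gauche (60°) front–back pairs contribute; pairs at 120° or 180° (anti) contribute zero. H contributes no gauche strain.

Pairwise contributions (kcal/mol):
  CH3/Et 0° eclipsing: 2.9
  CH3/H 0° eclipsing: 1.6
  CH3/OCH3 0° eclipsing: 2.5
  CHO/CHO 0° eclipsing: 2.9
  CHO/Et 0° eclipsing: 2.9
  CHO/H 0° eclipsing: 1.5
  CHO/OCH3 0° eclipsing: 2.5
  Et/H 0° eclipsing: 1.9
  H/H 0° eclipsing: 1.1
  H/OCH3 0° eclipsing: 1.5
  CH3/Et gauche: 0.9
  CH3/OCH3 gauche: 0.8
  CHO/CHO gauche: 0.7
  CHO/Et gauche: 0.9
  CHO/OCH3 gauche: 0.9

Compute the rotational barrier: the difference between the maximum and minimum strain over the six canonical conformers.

4.7 kcal/mol

CH3 at 0° is eclipsed. Et at 0° is eclipsed with CH3 at 0° (2.9); H at 120° is eclipsed with CHO at 120° (1.5); OCH3 at 240° is eclipsed with H at 240° (1.5). Total 5.9 kcal/mol.
CH3 at 60° is staggered. Et at 0° is gauche with CH3 at 60° (0.9); OCH3 at 240° is gauche with CHO at 180° (0.9). Total 1.8 kcal/mol.
CH3 at 120° is eclipsed. Et at 0° is eclipsed with H at 0° (1.9); H at 120° is eclipsed with CH3 at 120° (1.6); OCH3 at 240° is eclipsed with CHO at 240° (2.5). Total 6.0 kcal/mol.
CH3 at 180° is staggered. Et at 0° is gauche with CHO at 300° (0.9); OCH3 at 240° is gauche with CH3 at 180° (0.8); OCH3 at 240° is gauche with CHO at 300° (0.9). Total 2.6 kcal/mol.
CH3 at 240° is eclipsed. Et at 0° is eclipsed with CHO at 0° (2.9); H at 120° is eclipsed with H at 120° (1.1); OCH3 at 240° is eclipsed with CH3 at 240° (2.5). Total 6.5 kcal/mol.
CH3 at 300° is staggered. Et at 0° is gauche with CH3 at 300° (0.9); Et at 0° is gauche with CHO at 60° (0.9); OCH3 at 240° is gauche with CH3 at 300° (0.8). Total 2.6 kcal/mol.
Max at 240° (6.5 kcal/mol), min at 60° (1.8 kcal/mol); barrier = 4.7 kcal/mol.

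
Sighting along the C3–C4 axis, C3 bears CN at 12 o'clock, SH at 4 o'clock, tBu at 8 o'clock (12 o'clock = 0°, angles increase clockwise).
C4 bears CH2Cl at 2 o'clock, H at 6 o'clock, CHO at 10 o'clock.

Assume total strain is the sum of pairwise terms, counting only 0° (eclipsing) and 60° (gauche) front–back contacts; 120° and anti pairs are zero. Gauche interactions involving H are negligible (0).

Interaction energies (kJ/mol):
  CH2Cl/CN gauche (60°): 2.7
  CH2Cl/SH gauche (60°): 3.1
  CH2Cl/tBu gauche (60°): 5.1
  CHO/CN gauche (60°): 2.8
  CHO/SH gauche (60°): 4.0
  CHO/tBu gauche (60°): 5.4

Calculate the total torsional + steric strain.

This conformer (staggered): CN–CH2Cl gauche, CN–CHO gauche, SH–CH2Cl gauche, tBu–CHO gauche; 2.7 + 2.8 + 3.1 + 5.4 = 14.0 kJ/mol.

14.0 kJ/mol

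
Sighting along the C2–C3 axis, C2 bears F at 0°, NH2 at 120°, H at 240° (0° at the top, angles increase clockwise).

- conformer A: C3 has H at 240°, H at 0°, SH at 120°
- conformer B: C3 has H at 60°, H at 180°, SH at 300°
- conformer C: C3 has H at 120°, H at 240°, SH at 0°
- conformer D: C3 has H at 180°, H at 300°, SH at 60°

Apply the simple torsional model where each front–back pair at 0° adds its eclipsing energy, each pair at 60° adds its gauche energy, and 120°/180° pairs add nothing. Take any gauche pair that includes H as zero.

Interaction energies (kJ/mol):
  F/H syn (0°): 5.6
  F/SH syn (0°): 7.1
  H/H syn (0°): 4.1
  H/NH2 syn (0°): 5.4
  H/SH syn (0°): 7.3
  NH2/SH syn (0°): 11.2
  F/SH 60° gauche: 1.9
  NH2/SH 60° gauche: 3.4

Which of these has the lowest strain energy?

A (eclipsed): F(0°)/H(0°) eclipsed 5.6; NH2(120°)/SH(120°) eclipsed 11.2; H(240°)/H(240°) eclipsed 4.1 → 20.9 kJ/mol.
B (staggered): F(0°)/SH(300°) gauche 1.9 → 1.9 kJ/mol.
C (eclipsed): F(0°)/SH(0°) eclipsed 7.1; NH2(120°)/H(120°) eclipsed 5.4; H(240°)/H(240°) eclipsed 4.1 → 16.6 kJ/mol.
D (staggered): F(0°)/SH(60°) gauche 1.9; NH2(120°)/SH(60°) gauche 3.4 → 5.3 kJ/mol.
B has the lowest total (1.9 kJ/mol).

B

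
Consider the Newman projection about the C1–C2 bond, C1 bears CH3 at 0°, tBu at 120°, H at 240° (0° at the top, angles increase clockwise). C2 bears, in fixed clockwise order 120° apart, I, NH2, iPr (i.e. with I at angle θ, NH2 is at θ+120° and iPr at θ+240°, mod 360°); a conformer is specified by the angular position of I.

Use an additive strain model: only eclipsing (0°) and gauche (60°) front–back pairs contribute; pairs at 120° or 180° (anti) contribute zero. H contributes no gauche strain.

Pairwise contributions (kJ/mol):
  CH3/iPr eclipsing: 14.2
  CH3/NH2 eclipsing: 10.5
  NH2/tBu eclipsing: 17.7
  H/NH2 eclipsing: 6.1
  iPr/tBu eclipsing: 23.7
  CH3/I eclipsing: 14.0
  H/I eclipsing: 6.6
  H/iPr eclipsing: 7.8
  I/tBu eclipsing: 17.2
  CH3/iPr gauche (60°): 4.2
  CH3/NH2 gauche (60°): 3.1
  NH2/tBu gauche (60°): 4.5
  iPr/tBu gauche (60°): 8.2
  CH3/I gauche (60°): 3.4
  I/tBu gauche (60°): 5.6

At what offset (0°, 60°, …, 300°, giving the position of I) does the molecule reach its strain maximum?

240°

I at 0° is eclipsed. CH3 at 0° is eclipsed with I at 0° (14.0); tBu at 120° is eclipsed with NH2 at 120° (17.7); H at 240° is eclipsed with iPr at 240° (7.8). Total 39.5 kJ/mol.
I at 60° is staggered. CH3 at 0° is gauche with I at 60° (3.4); CH3 at 0° is gauche with iPr at 300° (4.2); tBu at 120° is gauche with I at 60° (5.6); tBu at 120° is gauche with NH2 at 180° (4.5). Total 17.7 kJ/mol.
I at 120° is eclipsed. CH3 at 0° is eclipsed with iPr at 0° (14.2); tBu at 120° is eclipsed with I at 120° (17.2); H at 240° is eclipsed with NH2 at 240° (6.1). Total 37.5 kJ/mol.
I at 180° is staggered. CH3 at 0° is gauche with NH2 at 300° (3.1); CH3 at 0° is gauche with iPr at 60° (4.2); tBu at 120° is gauche with I at 180° (5.6); tBu at 120° is gauche with iPr at 60° (8.2). Total 21.1 kJ/mol.
I at 240° is eclipsed. CH3 at 0° is eclipsed with NH2 at 0° (10.5); tBu at 120° is eclipsed with iPr at 120° (23.7); H at 240° is eclipsed with I at 240° (6.6). Total 40.8 kJ/mol.
I at 300° is staggered. CH3 at 0° is gauche with I at 300° (3.4); CH3 at 0° is gauche with NH2 at 60° (3.1); tBu at 120° is gauche with NH2 at 60° (4.5); tBu at 120° is gauche with iPr at 180° (8.2). Total 19.2 kJ/mol.
The maximum (40.8 kJ/mol) occurs with I at 240°.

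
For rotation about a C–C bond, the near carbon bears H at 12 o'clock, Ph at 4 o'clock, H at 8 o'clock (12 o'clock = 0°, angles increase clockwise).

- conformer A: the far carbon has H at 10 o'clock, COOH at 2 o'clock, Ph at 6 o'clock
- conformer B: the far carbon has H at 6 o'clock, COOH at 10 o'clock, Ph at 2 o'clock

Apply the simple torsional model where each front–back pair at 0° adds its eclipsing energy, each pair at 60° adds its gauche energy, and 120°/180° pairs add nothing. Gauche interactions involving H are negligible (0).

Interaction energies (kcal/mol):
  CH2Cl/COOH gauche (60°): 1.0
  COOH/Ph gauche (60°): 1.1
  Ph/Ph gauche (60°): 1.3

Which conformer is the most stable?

B

A (staggered): Ph(120°)/COOH(60°) gauche 1.1; Ph(120°)/Ph(180°) gauche 1.3 → 2.4 kcal/mol.
B (staggered): Ph(120°)/Ph(60°) gauche 1.3 → 1.3 kcal/mol.
B has the lowest total (1.3 kcal/mol).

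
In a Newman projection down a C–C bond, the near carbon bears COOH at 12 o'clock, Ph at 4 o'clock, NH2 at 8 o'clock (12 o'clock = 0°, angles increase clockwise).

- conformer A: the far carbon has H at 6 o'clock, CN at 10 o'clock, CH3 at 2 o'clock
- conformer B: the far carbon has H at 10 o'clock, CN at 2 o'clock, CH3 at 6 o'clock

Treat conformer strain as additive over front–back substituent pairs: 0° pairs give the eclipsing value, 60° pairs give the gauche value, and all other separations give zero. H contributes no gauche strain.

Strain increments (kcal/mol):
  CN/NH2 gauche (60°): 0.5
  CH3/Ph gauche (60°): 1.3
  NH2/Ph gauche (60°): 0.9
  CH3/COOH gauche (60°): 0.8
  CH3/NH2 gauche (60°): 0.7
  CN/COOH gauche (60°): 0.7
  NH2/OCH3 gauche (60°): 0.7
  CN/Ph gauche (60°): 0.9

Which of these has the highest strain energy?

B

A (staggered): COOH–CN gauche, COOH–CH3 gauche, Ph–CH3 gauche, NH2–CN gauche; 0.7 + 0.8 + 1.3 + 0.5 = 3.3 kcal/mol.
B (staggered): COOH–CN gauche, Ph–CN gauche, Ph–CH3 gauche, NH2–CH3 gauche; 0.7 + 0.9 + 1.3 + 0.7 = 3.6 kcal/mol.
B has the highest total (3.6 kcal/mol).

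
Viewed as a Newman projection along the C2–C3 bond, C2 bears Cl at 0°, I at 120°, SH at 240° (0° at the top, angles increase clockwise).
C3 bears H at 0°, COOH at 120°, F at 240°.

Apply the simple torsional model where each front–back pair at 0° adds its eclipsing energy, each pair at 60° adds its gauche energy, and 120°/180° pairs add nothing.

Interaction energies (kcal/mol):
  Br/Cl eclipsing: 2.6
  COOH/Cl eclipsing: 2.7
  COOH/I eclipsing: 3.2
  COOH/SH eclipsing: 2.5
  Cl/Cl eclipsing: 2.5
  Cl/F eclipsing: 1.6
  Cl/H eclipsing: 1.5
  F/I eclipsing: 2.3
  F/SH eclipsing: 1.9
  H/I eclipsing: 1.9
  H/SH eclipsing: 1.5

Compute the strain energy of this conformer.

6.6 kcal/mol

This conformer is eclipsed. Cl at 0° is eclipsed with H at 0° (1.5); I at 120° is eclipsed with COOH at 120° (3.2); SH at 240° is eclipsed with F at 240° (1.9). Total 6.6 kcal/mol.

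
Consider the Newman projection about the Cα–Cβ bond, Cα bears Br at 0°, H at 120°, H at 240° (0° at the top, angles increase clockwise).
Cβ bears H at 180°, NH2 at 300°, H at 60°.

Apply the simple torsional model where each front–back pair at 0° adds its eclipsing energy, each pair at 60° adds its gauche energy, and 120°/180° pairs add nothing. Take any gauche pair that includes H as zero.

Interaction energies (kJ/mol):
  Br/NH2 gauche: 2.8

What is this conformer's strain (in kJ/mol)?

This conformer (staggered): Br–NH2 gauche; 2.8 = 2.8 kJ/mol.

2.8 kJ/mol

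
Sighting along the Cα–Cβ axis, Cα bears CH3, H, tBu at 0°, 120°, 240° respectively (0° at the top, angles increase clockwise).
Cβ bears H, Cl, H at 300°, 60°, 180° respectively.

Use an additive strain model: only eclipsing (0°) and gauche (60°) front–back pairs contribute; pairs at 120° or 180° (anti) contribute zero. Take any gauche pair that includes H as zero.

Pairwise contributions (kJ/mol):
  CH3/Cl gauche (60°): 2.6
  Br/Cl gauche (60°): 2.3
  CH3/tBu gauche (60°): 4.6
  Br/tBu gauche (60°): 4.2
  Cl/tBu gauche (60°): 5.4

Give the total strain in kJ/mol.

2.6 kJ/mol

This conformer (staggered): CH3(0°)/Cl(60°) gauche 2.6 → 2.6 kJ/mol.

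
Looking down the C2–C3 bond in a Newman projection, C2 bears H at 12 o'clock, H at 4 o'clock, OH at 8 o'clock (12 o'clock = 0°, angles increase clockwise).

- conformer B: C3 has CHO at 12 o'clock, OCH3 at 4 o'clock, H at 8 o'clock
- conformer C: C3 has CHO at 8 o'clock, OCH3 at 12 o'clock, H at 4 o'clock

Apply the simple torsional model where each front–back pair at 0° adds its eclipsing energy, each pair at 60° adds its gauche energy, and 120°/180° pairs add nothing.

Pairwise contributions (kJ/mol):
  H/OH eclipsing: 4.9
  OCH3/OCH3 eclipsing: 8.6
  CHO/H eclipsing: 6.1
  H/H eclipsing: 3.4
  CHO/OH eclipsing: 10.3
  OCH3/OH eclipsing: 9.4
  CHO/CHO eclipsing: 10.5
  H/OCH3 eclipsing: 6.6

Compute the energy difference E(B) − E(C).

-2.7 kJ/mol

B (eclipsed): H–CHO eclipsed, H–OCH3 eclipsed, OH–H eclipsed; 6.1 + 6.6 + 4.9 = 17.6 kJ/mol.
C (eclipsed): H–OCH3 eclipsed, H–H eclipsed, OH–CHO eclipsed; 6.6 + 3.4 + 10.3 = 20.3 kJ/mol.
E(B) − E(C) = 17.6 − 20.3 = -2.7 kJ/mol.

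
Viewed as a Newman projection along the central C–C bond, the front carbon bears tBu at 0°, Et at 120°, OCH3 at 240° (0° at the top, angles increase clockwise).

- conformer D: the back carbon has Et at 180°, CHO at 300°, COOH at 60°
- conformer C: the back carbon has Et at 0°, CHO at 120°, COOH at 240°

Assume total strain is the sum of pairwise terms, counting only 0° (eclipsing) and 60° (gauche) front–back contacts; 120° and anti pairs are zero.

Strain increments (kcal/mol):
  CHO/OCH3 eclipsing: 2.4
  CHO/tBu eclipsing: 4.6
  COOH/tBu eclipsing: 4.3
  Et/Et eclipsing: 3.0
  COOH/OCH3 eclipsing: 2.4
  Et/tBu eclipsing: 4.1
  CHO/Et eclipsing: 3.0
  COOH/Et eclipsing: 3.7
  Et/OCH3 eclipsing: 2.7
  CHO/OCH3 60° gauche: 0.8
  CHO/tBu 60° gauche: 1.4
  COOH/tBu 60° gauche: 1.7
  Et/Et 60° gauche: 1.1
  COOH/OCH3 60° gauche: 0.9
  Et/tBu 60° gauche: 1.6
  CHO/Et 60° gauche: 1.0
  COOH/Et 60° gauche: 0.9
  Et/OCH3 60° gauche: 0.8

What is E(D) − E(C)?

-2.8 kcal/mol

D (staggered): tBu(0°)/CHO(300°) gauche 1.4; tBu(0°)/COOH(60°) gauche 1.7; Et(120°)/Et(180°) gauche 1.1; Et(120°)/COOH(60°) gauche 0.9; OCH3(240°)/Et(180°) gauche 0.8; OCH3(240°)/CHO(300°) gauche 0.8 → 6.7 kcal/mol.
C (eclipsed): tBu(0°)/Et(0°) eclipsed 4.1; Et(120°)/CHO(120°) eclipsed 3.0; OCH3(240°)/COOH(240°) eclipsed 2.4 → 9.5 kcal/mol.
E(D) − E(C) = 6.7 − 9.5 = -2.8 kcal/mol.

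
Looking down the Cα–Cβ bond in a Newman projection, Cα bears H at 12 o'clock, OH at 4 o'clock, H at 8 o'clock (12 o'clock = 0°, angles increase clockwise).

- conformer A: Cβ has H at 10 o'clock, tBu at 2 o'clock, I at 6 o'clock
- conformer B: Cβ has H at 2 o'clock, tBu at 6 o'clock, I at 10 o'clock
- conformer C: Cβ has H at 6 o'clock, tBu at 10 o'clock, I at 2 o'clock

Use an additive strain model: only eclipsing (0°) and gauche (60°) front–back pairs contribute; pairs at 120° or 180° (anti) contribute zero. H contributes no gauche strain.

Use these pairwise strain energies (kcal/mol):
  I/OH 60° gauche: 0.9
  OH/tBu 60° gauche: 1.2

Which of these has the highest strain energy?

A is staggered. OH at 120° is gauche with tBu at 60° (1.2); OH at 120° is gauche with I at 180° (0.9). Total 2.1 kcal/mol.
B is staggered. OH at 120° is gauche with tBu at 180° (1.2). Total 1.2 kcal/mol.
C is staggered. OH at 120° is gauche with I at 60° (0.9). Total 0.9 kcal/mol.
A has the highest total (2.1 kcal/mol).

A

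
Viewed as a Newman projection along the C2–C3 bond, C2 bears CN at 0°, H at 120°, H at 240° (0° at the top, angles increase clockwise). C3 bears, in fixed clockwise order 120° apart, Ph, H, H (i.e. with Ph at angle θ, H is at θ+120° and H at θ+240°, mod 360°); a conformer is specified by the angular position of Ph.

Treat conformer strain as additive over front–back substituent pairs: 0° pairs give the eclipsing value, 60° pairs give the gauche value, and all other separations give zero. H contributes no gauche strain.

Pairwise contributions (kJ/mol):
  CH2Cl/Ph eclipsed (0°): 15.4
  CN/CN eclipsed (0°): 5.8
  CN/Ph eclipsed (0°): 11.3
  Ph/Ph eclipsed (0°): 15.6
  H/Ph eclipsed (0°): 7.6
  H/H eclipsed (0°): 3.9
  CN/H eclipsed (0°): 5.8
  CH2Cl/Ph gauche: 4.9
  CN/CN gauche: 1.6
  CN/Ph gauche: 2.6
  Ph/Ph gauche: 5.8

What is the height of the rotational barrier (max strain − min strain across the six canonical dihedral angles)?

19.1 kJ/mol

Ph at 0° is eclipsed. CN at 0° is eclipsed with Ph at 0° (11.3); H at 120° is eclipsed with H at 120° (3.9); H at 240° is eclipsed with H at 240° (3.9). Total 19.1 kJ/mol.
Ph at 60° is staggered. CN at 0° is gauche with Ph at 60° (2.6). Total 2.6 kJ/mol.
Ph at 120° is eclipsed. CN at 0° is eclipsed with H at 0° (5.8); H at 120° is eclipsed with Ph at 120° (7.6); H at 240° is eclipsed with H at 240° (3.9). Total 17.3 kJ/mol.
Ph at 180° (staggered): no non-H gauche contacts → 0.0 kJ/mol.
Ph at 240° is eclipsed. CN at 0° is eclipsed with H at 0° (5.8); H at 120° is eclipsed with H at 120° (3.9); H at 240° is eclipsed with Ph at 240° (7.6). Total 17.3 kJ/mol.
Ph at 300° is staggered. CN at 0° is gauche with Ph at 300° (2.6). Total 2.6 kJ/mol.
Max at 0° (19.1 kJ/mol), min at 180° (0.0 kJ/mol); barrier = 19.1 kJ/mol.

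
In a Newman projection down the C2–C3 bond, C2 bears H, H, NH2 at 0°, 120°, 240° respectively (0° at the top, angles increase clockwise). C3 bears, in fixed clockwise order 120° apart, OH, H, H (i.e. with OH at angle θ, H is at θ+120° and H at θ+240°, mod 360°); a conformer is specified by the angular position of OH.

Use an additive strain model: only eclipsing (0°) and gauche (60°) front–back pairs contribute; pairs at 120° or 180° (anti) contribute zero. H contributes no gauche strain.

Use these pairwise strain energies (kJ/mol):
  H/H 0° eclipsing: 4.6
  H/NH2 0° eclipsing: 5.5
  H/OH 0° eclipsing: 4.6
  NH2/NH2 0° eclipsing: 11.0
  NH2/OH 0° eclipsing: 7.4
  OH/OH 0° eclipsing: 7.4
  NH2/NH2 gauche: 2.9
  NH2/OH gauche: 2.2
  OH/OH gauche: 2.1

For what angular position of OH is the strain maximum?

OH at 0° is eclipsed. H at 0° is eclipsed with OH at 0° (4.6); H at 120° is eclipsed with H at 120° (4.6); NH2 at 240° is eclipsed with H at 240° (5.5). Total 14.7 kJ/mol.
OH at 60° (staggered): no non-H gauche contacts → 0.0 kJ/mol.
OH at 120° is eclipsed. H at 0° is eclipsed with H at 0° (4.6); H at 120° is eclipsed with OH at 120° (4.6); NH2 at 240° is eclipsed with H at 240° (5.5). Total 14.7 kJ/mol.
OH at 180° is staggered. NH2 at 240° is gauche with OH at 180° (2.2). Total 2.2 kJ/mol.
OH at 240° is eclipsed. H at 0° is eclipsed with H at 0° (4.6); H at 120° is eclipsed with H at 120° (4.6); NH2 at 240° is eclipsed with OH at 240° (7.4). Total 16.6 kJ/mol.
OH at 300° is staggered. NH2 at 240° is gauche with OH at 300° (2.2). Total 2.2 kJ/mol.
The maximum (16.6 kJ/mol) occurs with OH at 240°.

240°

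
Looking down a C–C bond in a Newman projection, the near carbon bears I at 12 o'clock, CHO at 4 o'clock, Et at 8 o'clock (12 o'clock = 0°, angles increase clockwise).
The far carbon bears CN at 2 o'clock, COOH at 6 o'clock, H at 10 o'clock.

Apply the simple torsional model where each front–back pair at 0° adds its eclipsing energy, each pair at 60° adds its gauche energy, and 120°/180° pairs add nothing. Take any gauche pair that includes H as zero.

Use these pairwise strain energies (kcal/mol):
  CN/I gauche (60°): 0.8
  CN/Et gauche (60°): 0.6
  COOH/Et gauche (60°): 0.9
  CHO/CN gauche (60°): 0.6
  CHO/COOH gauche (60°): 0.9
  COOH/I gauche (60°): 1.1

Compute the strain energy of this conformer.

This conformer (staggered): I(0°)/CN(60°) gauche 0.8; CHO(120°)/CN(60°) gauche 0.6; CHO(120°)/COOH(180°) gauche 0.9; Et(240°)/COOH(180°) gauche 0.9 → 3.2 kcal/mol.

3.2 kcal/mol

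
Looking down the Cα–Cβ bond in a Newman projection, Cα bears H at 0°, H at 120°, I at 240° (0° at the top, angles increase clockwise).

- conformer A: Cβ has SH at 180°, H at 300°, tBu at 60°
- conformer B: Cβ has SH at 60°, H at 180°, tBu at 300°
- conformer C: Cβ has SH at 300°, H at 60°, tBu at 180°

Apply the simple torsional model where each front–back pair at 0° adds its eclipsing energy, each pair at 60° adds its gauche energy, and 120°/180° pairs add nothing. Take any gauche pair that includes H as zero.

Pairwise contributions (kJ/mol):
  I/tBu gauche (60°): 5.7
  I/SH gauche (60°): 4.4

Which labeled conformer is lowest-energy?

A (staggered): I(240°)/SH(180°) gauche 4.4 → 4.4 kJ/mol.
B (staggered): I(240°)/tBu(300°) gauche 5.7 → 5.7 kJ/mol.
C (staggered): I(240°)/SH(300°) gauche 4.4; I(240°)/tBu(180°) gauche 5.7 → 10.1 kJ/mol.
A has the lowest total (4.4 kJ/mol).

A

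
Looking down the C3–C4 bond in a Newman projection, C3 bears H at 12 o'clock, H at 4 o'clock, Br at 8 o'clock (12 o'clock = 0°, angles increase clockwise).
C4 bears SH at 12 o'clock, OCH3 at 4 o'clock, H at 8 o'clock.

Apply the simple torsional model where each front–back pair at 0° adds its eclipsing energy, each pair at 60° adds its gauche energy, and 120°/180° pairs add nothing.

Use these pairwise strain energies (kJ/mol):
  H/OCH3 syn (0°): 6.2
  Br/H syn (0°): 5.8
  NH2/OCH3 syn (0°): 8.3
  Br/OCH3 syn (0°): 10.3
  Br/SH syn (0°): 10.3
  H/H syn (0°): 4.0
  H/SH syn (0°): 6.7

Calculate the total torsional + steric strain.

18.7 kJ/mol

This conformer (eclipsed): H(0°)/SH(0°) eclipsed 6.7; H(120°)/OCH3(120°) eclipsed 6.2; Br(240°)/H(240°) eclipsed 5.8 → 18.7 kJ/mol.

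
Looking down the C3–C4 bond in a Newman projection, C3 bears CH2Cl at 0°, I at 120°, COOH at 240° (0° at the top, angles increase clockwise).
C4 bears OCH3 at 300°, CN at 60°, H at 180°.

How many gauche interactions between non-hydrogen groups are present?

4

Non-H gauche pairs: CH2Cl(0°)/OCH3(300°); CH2Cl(0°)/CN(60°); I(120°)/CN(60°); COOH(240°)/OCH3(300°) — 4 interactions.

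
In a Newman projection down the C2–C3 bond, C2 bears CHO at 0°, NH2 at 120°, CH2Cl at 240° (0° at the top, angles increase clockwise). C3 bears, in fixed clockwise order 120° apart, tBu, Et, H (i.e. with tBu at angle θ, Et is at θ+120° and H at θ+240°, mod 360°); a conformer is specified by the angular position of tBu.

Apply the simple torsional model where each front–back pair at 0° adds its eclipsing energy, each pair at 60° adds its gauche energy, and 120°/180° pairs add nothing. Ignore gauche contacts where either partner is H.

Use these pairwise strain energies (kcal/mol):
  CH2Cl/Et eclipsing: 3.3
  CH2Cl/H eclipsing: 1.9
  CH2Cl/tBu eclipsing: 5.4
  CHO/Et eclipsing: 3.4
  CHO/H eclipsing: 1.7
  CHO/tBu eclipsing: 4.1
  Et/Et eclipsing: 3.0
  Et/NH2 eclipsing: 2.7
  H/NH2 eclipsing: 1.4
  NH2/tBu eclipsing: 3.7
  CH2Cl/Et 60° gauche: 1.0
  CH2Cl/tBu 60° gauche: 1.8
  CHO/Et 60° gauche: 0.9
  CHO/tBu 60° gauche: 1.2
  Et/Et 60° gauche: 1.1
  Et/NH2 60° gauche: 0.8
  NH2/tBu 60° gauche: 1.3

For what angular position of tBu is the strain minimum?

tBu at 0° (eclipsed): CHO(0°)/tBu(0°) eclipsed 4.1; NH2(120°)/Et(120°) eclipsed 2.7; CH2Cl(240°)/H(240°) eclipsed 1.9 → 8.7 kcal/mol.
tBu at 60° (staggered): CHO(0°)/tBu(60°) gauche 1.2; NH2(120°)/tBu(60°) gauche 1.3; NH2(120°)/Et(180°) gauche 0.8; CH2Cl(240°)/Et(180°) gauche 1.0 → 4.3 kcal/mol.
tBu at 120° (eclipsed): CHO(0°)/H(0°) eclipsed 1.7; NH2(120°)/tBu(120°) eclipsed 3.7; CH2Cl(240°)/Et(240°) eclipsed 3.3 → 8.7 kcal/mol.
tBu at 180° (staggered): CHO(0°)/Et(300°) gauche 0.9; NH2(120°)/tBu(180°) gauche 1.3; CH2Cl(240°)/tBu(180°) gauche 1.8; CH2Cl(240°)/Et(300°) gauche 1.0 → 5.0 kcal/mol.
tBu at 240° (eclipsed): CHO(0°)/Et(0°) eclipsed 3.4; NH2(120°)/H(120°) eclipsed 1.4; CH2Cl(240°)/tBu(240°) eclipsed 5.4 → 10.2 kcal/mol.
tBu at 300° (staggered): CHO(0°)/tBu(300°) gauche 1.2; CHO(0°)/Et(60°) gauche 0.9; NH2(120°)/Et(60°) gauche 0.8; CH2Cl(240°)/tBu(300°) gauche 1.8 → 4.7 kcal/mol.
The minimum (4.3 kcal/mol) occurs with tBu at 60°.

60°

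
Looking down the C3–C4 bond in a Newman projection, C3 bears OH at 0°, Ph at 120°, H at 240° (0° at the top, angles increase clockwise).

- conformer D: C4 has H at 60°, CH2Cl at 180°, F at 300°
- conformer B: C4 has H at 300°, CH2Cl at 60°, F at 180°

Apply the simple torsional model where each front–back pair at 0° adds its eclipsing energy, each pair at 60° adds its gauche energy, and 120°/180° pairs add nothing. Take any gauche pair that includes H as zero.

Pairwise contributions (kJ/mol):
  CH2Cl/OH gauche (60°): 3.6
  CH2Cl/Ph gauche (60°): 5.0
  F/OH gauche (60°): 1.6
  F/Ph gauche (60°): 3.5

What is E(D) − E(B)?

-5.5 kJ/mol

D is staggered. OH at 0° is gauche with F at 300° (1.6); Ph at 120° is gauche with CH2Cl at 180° (5.0). Total 6.6 kJ/mol.
B is staggered. OH at 0° is gauche with CH2Cl at 60° (3.6); Ph at 120° is gauche with CH2Cl at 60° (5.0); Ph at 120° is gauche with F at 180° (3.5). Total 12.1 kJ/mol.
E(D) − E(B) = 6.6 − 12.1 = -5.5 kJ/mol.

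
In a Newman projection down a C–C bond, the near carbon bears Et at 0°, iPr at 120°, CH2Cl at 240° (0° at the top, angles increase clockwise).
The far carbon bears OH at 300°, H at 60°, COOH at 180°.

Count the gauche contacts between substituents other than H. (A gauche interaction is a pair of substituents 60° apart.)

Non-H gauche pairs: Et(0°)/OH(300°); iPr(120°)/COOH(180°); CH2Cl(240°)/OH(300°); CH2Cl(240°)/COOH(180°) — 4 interactions.

4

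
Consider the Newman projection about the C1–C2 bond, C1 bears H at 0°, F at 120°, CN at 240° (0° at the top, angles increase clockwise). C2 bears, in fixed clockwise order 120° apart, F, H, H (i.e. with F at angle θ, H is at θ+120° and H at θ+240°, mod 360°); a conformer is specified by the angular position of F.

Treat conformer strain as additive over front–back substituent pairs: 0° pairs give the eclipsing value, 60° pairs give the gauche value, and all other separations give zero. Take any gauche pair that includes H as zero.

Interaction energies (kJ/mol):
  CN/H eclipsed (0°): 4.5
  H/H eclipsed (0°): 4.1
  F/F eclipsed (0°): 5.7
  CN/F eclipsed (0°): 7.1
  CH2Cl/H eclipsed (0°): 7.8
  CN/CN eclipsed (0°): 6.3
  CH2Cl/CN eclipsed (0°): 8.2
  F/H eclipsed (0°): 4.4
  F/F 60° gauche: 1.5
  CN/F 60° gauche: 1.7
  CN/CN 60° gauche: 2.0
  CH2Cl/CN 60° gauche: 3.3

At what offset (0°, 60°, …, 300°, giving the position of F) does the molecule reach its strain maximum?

F at 0° (eclipsed): H–F eclipsed, F–H eclipsed, CN–H eclipsed; 4.4 + 4.4 + 4.5 = 13.3 kJ/mol.
F at 60° (staggered): F–F gauche; 1.5 = 1.5 kJ/mol.
F at 120° (eclipsed): H–H eclipsed, F–F eclipsed, CN–H eclipsed; 4.1 + 5.7 + 4.5 = 14.3 kJ/mol.
F at 180° (staggered): F–F gauche, CN–F gauche; 1.5 + 1.7 = 3.2 kJ/mol.
F at 240° (eclipsed): H–H eclipsed, F–H eclipsed, CN–F eclipsed; 4.1 + 4.4 + 7.1 = 15.6 kJ/mol.
F at 300° (staggered): CN–F gauche; 1.7 = 1.7 kJ/mol.
The maximum (15.6 kJ/mol) occurs with F at 240°.

240°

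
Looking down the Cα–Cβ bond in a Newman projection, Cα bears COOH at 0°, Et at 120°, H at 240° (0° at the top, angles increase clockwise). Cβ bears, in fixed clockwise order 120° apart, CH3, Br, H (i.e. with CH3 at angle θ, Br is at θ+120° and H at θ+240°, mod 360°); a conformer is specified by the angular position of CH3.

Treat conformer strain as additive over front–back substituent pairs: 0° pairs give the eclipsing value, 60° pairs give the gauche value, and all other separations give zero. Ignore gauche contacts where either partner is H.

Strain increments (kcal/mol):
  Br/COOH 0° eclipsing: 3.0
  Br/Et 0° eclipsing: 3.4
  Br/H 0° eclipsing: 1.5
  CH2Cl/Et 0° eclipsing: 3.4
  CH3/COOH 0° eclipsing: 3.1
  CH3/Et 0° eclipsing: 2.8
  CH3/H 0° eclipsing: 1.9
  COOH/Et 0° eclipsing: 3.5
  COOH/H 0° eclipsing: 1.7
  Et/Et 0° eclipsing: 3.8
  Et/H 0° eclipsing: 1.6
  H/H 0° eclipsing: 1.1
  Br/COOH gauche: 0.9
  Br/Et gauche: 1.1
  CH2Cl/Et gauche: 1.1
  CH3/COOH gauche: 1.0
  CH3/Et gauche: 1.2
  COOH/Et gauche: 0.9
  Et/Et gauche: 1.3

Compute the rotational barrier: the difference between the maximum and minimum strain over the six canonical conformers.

5.5 kcal/mol

CH3 at 0° (eclipsed): COOH–CH3 eclipsed, Et–Br eclipsed, H–H eclipsed; 3.1 + 3.4 + 1.1 = 7.6 kcal/mol.
CH3 at 60° (staggered): COOH–CH3 gauche, Et–CH3 gauche, Et–Br gauche; 1.0 + 1.2 + 1.1 = 3.3 kcal/mol.
CH3 at 120° (eclipsed): COOH–H eclipsed, Et–CH3 eclipsed, H–Br eclipsed; 1.7 + 2.8 + 1.5 = 6.0 kcal/mol.
CH3 at 180° (staggered): COOH–Br gauche, Et–CH3 gauche; 0.9 + 1.2 = 2.1 kcal/mol.
CH3 at 240° (eclipsed): COOH–Br eclipsed, Et–H eclipsed, H–CH3 eclipsed; 3.0 + 1.6 + 1.9 = 6.5 kcal/mol.
CH3 at 300° (staggered): COOH–CH3 gauche, COOH–Br gauche, Et–Br gauche; 1.0 + 0.9 + 1.1 = 3.0 kcal/mol.
Max at 0° (7.6 kcal/mol), min at 180° (2.1 kcal/mol); barrier = 5.5 kcal/mol.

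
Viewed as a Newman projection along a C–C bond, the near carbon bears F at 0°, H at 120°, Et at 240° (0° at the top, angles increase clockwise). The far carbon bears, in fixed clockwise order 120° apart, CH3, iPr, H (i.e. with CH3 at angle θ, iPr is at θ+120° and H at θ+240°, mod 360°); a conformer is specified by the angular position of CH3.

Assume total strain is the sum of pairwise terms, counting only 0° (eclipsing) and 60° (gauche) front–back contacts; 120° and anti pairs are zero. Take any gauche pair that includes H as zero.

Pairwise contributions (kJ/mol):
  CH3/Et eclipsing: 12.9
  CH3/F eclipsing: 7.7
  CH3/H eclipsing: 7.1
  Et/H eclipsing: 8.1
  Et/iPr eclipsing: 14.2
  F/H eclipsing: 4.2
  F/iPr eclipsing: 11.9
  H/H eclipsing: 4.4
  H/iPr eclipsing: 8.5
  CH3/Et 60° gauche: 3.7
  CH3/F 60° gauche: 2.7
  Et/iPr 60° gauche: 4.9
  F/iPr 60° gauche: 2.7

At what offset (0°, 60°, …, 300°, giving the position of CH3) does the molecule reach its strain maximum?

240°

CH3 at 0° is eclipsed. F at 0° is eclipsed with CH3 at 0° (7.7); H at 120° is eclipsed with iPr at 120° (8.5); Et at 240° is eclipsed with H at 240° (8.1). Total 24.3 kJ/mol.
CH3 at 60° is staggered. F at 0° is gauche with CH3 at 60° (2.7); Et at 240° is gauche with iPr at 180° (4.9). Total 7.6 kJ/mol.
CH3 at 120° is eclipsed. F at 0° is eclipsed with H at 0° (4.2); H at 120° is eclipsed with CH3 at 120° (7.1); Et at 240° is eclipsed with iPr at 240° (14.2). Total 25.5 kJ/mol.
CH3 at 180° is staggered. F at 0° is gauche with iPr at 300° (2.7); Et at 240° is gauche with CH3 at 180° (3.7); Et at 240° is gauche with iPr at 300° (4.9). Total 11.3 kJ/mol.
CH3 at 240° is eclipsed. F at 0° is eclipsed with iPr at 0° (11.9); H at 120° is eclipsed with H at 120° (4.4); Et at 240° is eclipsed with CH3 at 240° (12.9). Total 29.2 kJ/mol.
CH3 at 300° is staggered. F at 0° is gauche with CH3 at 300° (2.7); F at 0° is gauche with iPr at 60° (2.7); Et at 240° is gauche with CH3 at 300° (3.7). Total 9.1 kJ/mol.
The maximum (29.2 kJ/mol) occurs with CH3 at 240°.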